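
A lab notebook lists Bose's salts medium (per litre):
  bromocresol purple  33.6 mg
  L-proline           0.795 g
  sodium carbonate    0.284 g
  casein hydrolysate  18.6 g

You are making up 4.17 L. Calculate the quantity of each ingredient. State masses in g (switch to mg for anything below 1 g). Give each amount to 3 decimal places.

bromocresol purple 140.112 mg; L-proline 3.315 g; sodium carbonate 1.184 g; casein hydrolysate 77.562 g

Ratio of target to recipe volume: 4170 / 1000 = 4.17.
bromocresol purple: 33.6 mg × (4170 mL / 1000 mL) = 140.112 mg
L-proline: 0.795 g × (4170 mL / 1000 mL) = 3.315 g
sodium carbonate: 0.284 g × (4170 mL / 1000 mL) = 1.184 g
casein hydrolysate: 18.6 g × (4170 mL / 1000 mL) = 77.562 g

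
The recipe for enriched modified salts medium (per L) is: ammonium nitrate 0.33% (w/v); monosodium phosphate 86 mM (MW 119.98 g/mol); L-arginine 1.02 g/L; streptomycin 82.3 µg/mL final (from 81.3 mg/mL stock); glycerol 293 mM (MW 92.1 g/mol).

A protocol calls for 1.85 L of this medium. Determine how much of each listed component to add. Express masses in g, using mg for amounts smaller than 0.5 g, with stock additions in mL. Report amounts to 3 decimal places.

Working volume: 1.85 L.
ammonium nitrate: 0.33% w/v = 3.3 g/L → 3.3 × 1.85 L = 6.105 g
monosodium phosphate: 86 mmol/L × 119.98 g/mol × 1.85 L ÷ 1000 = 19.089 g
L-arginine: 1.02 g/L × 1.85 L = 1.887 g
streptomycin: V = C2·V2/C1 = 82.3 µg/mL × 1850 mL ÷ 81300 µg/mL = 1.873 mL
glycerol: 293 mmol/L × 92.1 g/mol × 1.85 L ÷ 1000 = 49.923 g

ammonium nitrate 6.105 g; monosodium phosphate 19.089 g; L-arginine 1.887 g; streptomycin 1.873 mL; glycerol 49.923 g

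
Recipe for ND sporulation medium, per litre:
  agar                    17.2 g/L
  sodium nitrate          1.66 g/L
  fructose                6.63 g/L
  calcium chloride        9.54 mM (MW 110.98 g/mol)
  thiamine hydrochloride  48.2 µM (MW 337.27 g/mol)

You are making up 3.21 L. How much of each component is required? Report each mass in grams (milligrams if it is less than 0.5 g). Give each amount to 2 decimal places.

agar 55.21 g; sodium nitrate 5.33 g; fructose 21.28 g; calcium chloride 3.40 g; thiamine hydrochloride 52.18 mg

Scale factor relative to 1 L: 3.21.
agar: 17.2 g/L × 3.21 L = 55.21 g
sodium nitrate: 1.66 g/L × 3.21 L = 5.33 g
fructose: 6.63 g/L × 3.21 L = 21.28 g
calcium chloride: 9.54 mmol/L × 110.98 g/mol × 3.21 L ÷ 1000 = 3.40 g
thiamine hydrochloride: 48.2 µmol/L × 337.27 g/mol × 3.21 L ÷ 1000 = 52.18 mg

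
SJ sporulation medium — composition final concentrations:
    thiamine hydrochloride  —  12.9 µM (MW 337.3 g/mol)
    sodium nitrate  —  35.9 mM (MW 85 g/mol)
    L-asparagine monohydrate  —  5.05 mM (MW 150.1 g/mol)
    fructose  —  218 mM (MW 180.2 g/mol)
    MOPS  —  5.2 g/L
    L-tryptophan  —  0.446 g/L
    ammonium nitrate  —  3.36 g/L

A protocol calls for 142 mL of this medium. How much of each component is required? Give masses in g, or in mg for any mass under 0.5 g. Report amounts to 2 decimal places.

Working volume: 142 mL = 0.142 L.
thiamine hydrochloride: 12.9 µmol/L × 337.3 g/mol × 0.142 L ÷ 1000 = 0.62 mg
sodium nitrate: 35.9 mmol/L × 85 mg/mmol × 0.142 L = 433.31 mg
L-asparagine monohydrate: 5.05 mmol/L × 150.1 mg/mmol × 0.142 L = 107.64 mg
fructose: 218 mmol/L × 180.2 g/mol × 0.142 L ÷ 1000 = 5.58 g
MOPS: 5.2 g/L × 0.142 L = 0.74 g
L-tryptophan: 0.446 g/L × 0.142 L = 0.063332 g = 63.33 mg
ammonium nitrate: 3.36 g/L × 0.142 L = 0.47712 g = 477.12 mg

thiamine hydrochloride 0.62 mg; sodium nitrate 433.31 mg; L-asparagine monohydrate 107.64 mg; fructose 5.58 g; MOPS 0.74 g; L-tryptophan 63.33 mg; ammonium nitrate 477.12 mg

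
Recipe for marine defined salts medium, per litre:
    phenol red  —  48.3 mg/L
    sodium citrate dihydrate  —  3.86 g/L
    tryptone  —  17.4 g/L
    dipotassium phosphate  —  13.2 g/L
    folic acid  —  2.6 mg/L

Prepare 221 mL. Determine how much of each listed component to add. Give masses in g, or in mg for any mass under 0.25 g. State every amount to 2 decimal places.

phenol red 10.67 mg; sodium citrate dihydrate 0.85 g; tryptone 3.85 g; dipotassium phosphate 2.92 g; folic acid 0.57 mg

Working volume: 221 mL = 0.221 L.
phenol red: 48.3 mg/L × 0.221 L = 10.67 mg
sodium citrate dihydrate: 3.86 g/L × 0.221 L = 0.85 g
tryptone: 17.4 g/L × 0.221 L = 3.85 g
dipotassium phosphate: 13.2 g/L × 0.221 L = 2.92 g
folic acid: 2.6 mg/L × 0.221 L = 0.57 mg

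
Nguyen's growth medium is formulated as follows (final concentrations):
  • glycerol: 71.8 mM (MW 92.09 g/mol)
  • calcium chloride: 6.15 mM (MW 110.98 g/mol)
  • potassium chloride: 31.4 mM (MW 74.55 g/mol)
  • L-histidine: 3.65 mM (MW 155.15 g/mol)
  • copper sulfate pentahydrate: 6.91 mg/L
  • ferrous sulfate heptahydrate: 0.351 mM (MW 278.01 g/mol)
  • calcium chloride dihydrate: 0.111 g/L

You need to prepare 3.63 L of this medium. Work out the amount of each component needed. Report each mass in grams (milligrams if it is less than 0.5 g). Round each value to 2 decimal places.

glycerol 24.00 g; calcium chloride 2.48 g; potassium chloride 8.50 g; L-histidine 2.06 g; copper sulfate pentahydrate 25.08 mg; ferrous sulfate heptahydrate 354.22 mg; calcium chloride dihydrate 402.93 mg

Scale factor relative to 1 L: 3.63.
glycerol: 71.8 mmol/L × 92.09 g/mol × 3.63 L ÷ 1000 = 24.00 g
calcium chloride: 6.15 mmol/L × 110.98 g/mol × 3.63 L ÷ 1000 = 2.48 g
potassium chloride: 31.4 mmol/L × 74.55 g/mol × 3.63 L ÷ 1000 = 8.50 g
L-histidine: 3.65 mmol/L × 155.15 g/mol × 3.63 L ÷ 1000 = 2.06 g
copper sulfate pentahydrate: 6.91 mg/L × 3.63 L = 25.08 mg
ferrous sulfate heptahydrate: 0.351 mmol/L × 278.01 mg/mmol × 3.63 L = 354.22 mg
calcium chloride dihydrate: 0.111 g/L × 3.63 L = 0.40293 g = 402.93 mg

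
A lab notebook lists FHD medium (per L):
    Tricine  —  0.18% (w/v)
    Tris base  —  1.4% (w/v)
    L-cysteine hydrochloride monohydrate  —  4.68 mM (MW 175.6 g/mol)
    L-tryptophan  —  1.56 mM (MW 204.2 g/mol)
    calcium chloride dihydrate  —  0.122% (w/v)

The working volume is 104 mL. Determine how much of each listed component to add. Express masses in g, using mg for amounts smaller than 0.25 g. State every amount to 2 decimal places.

Tricine 187.20 mg; Tris base 1.46 g; L-cysteine hydrochloride monohydrate 85.47 mg; L-tryptophan 33.13 mg; calcium chloride dihydrate 126.88 mg

Scale factor relative to 1 L: 0.104.
Tricine: 0.18 g per 100 mL × 104 mL ÷ 100 = 0.1872 g = 187.20 mg
Tris base: 1.4% w/v = 14 g/L → 14 × 0.104 L = 1.46 g
L-cysteine hydrochloride monohydrate: 4.68 mmol/L × 175.6 mg/mmol × 0.104 L = 85.47 mg
L-tryptophan: 1.56 mmol/L × 204.2 mg/mmol × 0.104 L = 33.13 mg
calcium chloride dihydrate: 0.122 g per 100 mL × 104 mL ÷ 100 = 0.12688 g = 126.88 mg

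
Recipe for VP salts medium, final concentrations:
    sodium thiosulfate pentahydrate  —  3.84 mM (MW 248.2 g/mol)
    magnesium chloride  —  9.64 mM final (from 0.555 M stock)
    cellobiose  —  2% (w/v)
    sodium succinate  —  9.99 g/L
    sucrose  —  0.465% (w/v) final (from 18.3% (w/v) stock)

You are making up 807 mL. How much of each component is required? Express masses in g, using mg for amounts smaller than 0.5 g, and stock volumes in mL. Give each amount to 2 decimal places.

Target volume = 807 mL = 0.807 L.
sodium thiosulfate pentahydrate: 3.84 mmol/L × 248.2 g/mol × 0.807 L ÷ 1000 = 0.77 g
magnesium chloride: V = C2·V2/C1 = 9.64 mM × 807 mL ÷ 555 mM = 14.02 mL
cellobiose: 2% w/v = 20 g/L → 20 × 0.807 L = 16.14 g
sodium succinate: 9.99 g/L × 0.807 L = 8.06 g
sucrose: C1V1 = C2V2 → 0.465% ÷ 18.3% × 807 mL = 20.51 mL

sodium thiosulfate pentahydrate 0.77 g; magnesium chloride 14.02 mL; cellobiose 16.14 g; sodium succinate 8.06 g; sucrose 20.51 mL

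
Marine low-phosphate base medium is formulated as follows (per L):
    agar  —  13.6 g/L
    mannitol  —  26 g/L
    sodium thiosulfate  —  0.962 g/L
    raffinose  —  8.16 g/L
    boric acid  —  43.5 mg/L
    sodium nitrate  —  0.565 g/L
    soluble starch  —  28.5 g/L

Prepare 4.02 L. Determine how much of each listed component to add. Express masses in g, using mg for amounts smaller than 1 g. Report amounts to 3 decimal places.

agar 54.672 g; mannitol 104.520 g; sodium thiosulfate 3.867 g; raffinose 32.803 g; boric acid 174.870 mg; sodium nitrate 2.271 g; soluble starch 114.570 g

Working volume: 4.02 L.
agar: 13.6 g/L × 4.02 L = 54.672 g
mannitol: 26 g/L × 4.02 L = 104.520 g
sodium thiosulfate: 0.962 g/L × 4.02 L = 3.867 g
raffinose: 8.16 g/L × 4.02 L = 32.803 g
boric acid: 43.5 mg/L × 4.02 L = 174.870 mg
sodium nitrate: 0.565 g/L × 4.02 L = 2.271 g
soluble starch: 28.5 g/L × 4.02 L = 114.570 g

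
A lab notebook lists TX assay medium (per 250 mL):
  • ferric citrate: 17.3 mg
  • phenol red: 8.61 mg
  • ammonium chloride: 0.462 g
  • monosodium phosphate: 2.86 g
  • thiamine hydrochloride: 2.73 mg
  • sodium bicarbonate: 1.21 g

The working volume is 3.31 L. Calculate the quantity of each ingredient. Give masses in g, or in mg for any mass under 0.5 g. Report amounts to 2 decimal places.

Scale factor = 3310 mL / 250 mL = 13.24.
ferric citrate: 17.3 mg × (3310 mL / 250 mL) = 229.05 mg
phenol red: 8.61 mg × (3310 mL / 250 mL) = 114.00 mg
ammonium chloride: 0.462 g × (3310 mL / 250 mL) = 6.12 g
monosodium phosphate: 2.86 g × (3310 mL / 250 mL) = 37.87 g
thiamine hydrochloride: 2.73 mg × (3310 mL / 250 mL) = 36.15 mg
sodium bicarbonate: 1.21 g × (3310 mL / 250 mL) = 16.02 g

ferric citrate 229.05 mg; phenol red 114.00 mg; ammonium chloride 6.12 g; monosodium phosphate 37.87 g; thiamine hydrochloride 36.15 mg; sodium bicarbonate 16.02 g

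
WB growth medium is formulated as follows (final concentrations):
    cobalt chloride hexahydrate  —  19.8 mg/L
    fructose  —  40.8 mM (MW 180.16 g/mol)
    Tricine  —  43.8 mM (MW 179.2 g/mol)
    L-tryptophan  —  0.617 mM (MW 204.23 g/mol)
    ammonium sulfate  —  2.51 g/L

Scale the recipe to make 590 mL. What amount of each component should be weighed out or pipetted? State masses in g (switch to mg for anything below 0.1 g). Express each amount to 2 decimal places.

Scale factor relative to 1 L: 0.59.
cobalt chloride hexahydrate: 19.8 mg/L × 0.59 L = 11.68 mg
fructose: 40.8 mmol/L × 180.16 g/mol × 0.59 L ÷ 1000 = 4.34 g
Tricine: 43.8 mmol/L × 179.2 g/mol × 0.59 L ÷ 1000 = 4.63 g
L-tryptophan: 0.617 mmol/L × 204.23 mg/mmol × 0.59 L = 74.35 mg
ammonium sulfate: 2.51 g/L × 0.59 L = 1.48 g

cobalt chloride hexahydrate 11.68 mg; fructose 4.34 g; Tricine 4.63 g; L-tryptophan 74.35 mg; ammonium sulfate 1.48 g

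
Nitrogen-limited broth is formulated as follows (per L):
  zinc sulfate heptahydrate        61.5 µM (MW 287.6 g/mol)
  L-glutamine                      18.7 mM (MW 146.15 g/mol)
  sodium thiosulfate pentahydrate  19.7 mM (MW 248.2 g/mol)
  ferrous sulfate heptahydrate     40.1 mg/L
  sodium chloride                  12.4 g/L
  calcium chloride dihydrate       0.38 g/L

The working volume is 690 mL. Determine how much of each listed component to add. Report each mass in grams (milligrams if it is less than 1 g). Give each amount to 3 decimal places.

Working volume: 690 mL = 0.69 L.
zinc sulfate heptahydrate: 61.5 µmol/L × 287.6 g/mol × 0.69 L ÷ 1000 = 12.204 mg
L-glutamine: 18.7 mmol/L × 146.15 g/mol × 0.69 L ÷ 1000 = 1.886 g
sodium thiosulfate pentahydrate: 19.7 mmol/L × 248.2 g/mol × 0.69 L ÷ 1000 = 3.374 g
ferrous sulfate heptahydrate: 40.1 mg/L × 0.69 L = 27.669 mg
sodium chloride: 12.4 g/L × 0.69 L = 8.556 g
calcium chloride dihydrate: 0.38 g/L × 0.69 L = 0.2622 g = 262.200 mg

zinc sulfate heptahydrate 12.204 mg; L-glutamine 1.886 g; sodium thiosulfate pentahydrate 3.374 g; ferrous sulfate heptahydrate 27.669 mg; sodium chloride 8.556 g; calcium chloride dihydrate 262.200 mg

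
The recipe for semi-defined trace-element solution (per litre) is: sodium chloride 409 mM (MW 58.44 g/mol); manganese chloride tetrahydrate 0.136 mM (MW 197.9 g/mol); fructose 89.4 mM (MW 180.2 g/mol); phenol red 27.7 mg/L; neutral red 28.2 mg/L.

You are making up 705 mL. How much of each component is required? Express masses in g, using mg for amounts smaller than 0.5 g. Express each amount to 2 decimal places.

sodium chloride 16.85 g; manganese chloride tetrahydrate 18.97 mg; fructose 11.36 g; phenol red 19.53 mg; neutral red 19.88 mg

Working volume: 705 mL = 0.705 L.
sodium chloride: 409 mmol/L × 58.44 g/mol × 0.705 L ÷ 1000 = 16.85 g
manganese chloride tetrahydrate: 0.136 mmol/L × 197.9 mg/mmol × 0.705 L = 18.97 mg
fructose: 89.4 mmol/L × 180.2 g/mol × 0.705 L ÷ 1000 = 11.36 g
phenol red: 27.7 mg/L × 0.705 L = 19.53 mg
neutral red: 28.2 mg/L × 0.705 L = 19.88 mg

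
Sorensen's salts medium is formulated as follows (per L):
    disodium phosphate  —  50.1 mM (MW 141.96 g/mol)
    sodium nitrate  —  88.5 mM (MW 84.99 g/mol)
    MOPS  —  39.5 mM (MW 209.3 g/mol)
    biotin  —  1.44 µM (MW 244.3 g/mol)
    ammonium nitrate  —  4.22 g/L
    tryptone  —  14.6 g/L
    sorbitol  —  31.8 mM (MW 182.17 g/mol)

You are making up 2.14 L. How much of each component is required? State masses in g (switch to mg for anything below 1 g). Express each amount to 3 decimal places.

Scale factor relative to 1 L: 2.14.
disodium phosphate: 50.1 mmol/L × 141.96 g/mol × 2.14 L ÷ 1000 = 15.220 g
sodium nitrate: 88.5 mmol/L × 84.99 g/mol × 2.14 L ÷ 1000 = 16.096 g
MOPS: 39.5 mmol/L × 209.3 g/mol × 2.14 L ÷ 1000 = 17.692 g
biotin: 1.44 µmol/L × 244.3 g/mol × 2.14 L ÷ 1000 = 0.753 mg
ammonium nitrate: 4.22 g/L × 2.14 L = 9.031 g
tryptone: 14.6 g/L × 2.14 L = 31.244 g
sorbitol: 31.8 mmol/L × 182.17 g/mol × 2.14 L ÷ 1000 = 12.397 g

disodium phosphate 15.220 g; sodium nitrate 16.096 g; MOPS 17.692 g; biotin 0.753 mg; ammonium nitrate 9.031 g; tryptone 31.244 g; sorbitol 12.397 g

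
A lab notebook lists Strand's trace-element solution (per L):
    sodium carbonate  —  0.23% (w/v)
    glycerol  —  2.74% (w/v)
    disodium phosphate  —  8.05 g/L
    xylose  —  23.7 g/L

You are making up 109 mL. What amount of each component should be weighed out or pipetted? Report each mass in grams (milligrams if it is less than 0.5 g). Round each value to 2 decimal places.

Working volume: 109 mL = 0.109 L.
sodium carbonate: 0.23 g per 100 mL × 109 mL ÷ 100 = 0.2507 g = 250.70 mg
glycerol: 2.74% w/v = 27.4 g/L → 27.4 × 0.109 L = 2.99 g
disodium phosphate: 8.05 g/L × 0.109 L = 0.88 g
xylose: 23.7 g/L × 0.109 L = 2.58 g

sodium carbonate 250.70 mg; glycerol 2.99 g; disodium phosphate 0.88 g; xylose 2.58 g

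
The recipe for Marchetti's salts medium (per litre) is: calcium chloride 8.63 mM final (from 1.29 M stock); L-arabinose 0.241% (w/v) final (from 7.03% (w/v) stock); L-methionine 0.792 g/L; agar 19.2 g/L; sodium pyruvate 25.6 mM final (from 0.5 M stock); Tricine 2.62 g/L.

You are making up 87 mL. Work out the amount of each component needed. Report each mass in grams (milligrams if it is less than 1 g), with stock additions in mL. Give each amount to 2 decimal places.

Scale factor relative to 1 L: 0.087.
calcium chloride: V = C2·V2/C1 = 8.63 mM × 87 mL ÷ 1290 mM = 0.58 mL
L-arabinose: dilute stock: 0.241% ÷ 7.03% × 87 mL = 2.98 mL
L-methionine: 0.792 g/L × 0.087 L = 0.068904 g = 68.90 mg
agar: 19.2 g/L × 0.087 L = 1.67 g
sodium pyruvate: C1V1 = C2V2 → 25.6 mM × 87 mL ÷ 500 mM = 4.45 mL
Tricine: 2.62 g/L × 0.087 L = 0.22794 g = 227.94 mg

calcium chloride 0.58 mL; L-arabinose 2.98 mL; L-methionine 68.90 mg; agar 1.67 g; sodium pyruvate 4.45 mL; Tricine 227.94 mg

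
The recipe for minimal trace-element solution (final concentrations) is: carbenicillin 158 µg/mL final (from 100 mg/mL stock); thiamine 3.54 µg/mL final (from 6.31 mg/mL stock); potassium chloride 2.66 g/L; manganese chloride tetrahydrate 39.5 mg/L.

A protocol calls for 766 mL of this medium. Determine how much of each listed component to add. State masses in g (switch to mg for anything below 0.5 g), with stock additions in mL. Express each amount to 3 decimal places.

Working volume: 766 mL = 0.766 L.
carbenicillin: V = C2·V2/C1 = 158 µg/mL × 766 mL ÷ 100000 µg/mL = 1.210 mL
thiamine: dilute stock: 3.54 µg/mL × 766 mL ÷ 6310 µg/mL = 0.430 mL
potassium chloride: 2.66 g/L × 0.766 L = 2.038 g
manganese chloride tetrahydrate: 39.5 mg/L × 0.766 L = 30.257 mg

carbenicillin 1.210 mL; thiamine 0.430 mL; potassium chloride 2.038 g; manganese chloride tetrahydrate 30.257 mg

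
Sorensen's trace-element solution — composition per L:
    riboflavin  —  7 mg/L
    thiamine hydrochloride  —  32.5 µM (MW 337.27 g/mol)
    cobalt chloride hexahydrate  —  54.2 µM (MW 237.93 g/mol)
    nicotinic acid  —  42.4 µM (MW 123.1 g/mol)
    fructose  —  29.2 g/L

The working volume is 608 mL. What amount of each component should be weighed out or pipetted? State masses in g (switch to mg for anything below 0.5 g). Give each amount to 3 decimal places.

riboflavin 4.256 mg; thiamine hydrochloride 6.664 mg; cobalt chloride hexahydrate 7.841 mg; nicotinic acid 3.173 mg; fructose 17.754 g

Target volume = 608 mL = 0.608 L.
riboflavin: 7 mg/L × 0.608 L = 4.256 mg
thiamine hydrochloride: 32.5 µmol/L × 337.27 g/mol × 0.608 L ÷ 1000 = 6.664 mg
cobalt chloride hexahydrate: 54.2 µmol/L × 237.93 g/mol × 0.608 L ÷ 1000 = 7.841 mg
nicotinic acid: 42.4 µmol/L × 123.1 g/mol × 0.608 L ÷ 1000 = 3.173 mg
fructose: 29.2 g/L × 0.608 L = 17.754 g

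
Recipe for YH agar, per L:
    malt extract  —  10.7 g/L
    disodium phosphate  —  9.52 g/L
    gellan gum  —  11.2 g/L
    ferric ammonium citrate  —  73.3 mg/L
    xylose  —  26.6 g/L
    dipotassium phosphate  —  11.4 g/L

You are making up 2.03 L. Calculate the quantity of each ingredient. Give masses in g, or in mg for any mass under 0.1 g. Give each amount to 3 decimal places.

Scale factor relative to 1 L: 2.03.
malt extract: 10.7 g/L × 2.03 L = 21.721 g
disodium phosphate: 9.52 g/L × 2.03 L = 19.326 g
gellan gum: 11.2 g/L × 2.03 L = 22.736 g
ferric ammonium citrate: 73.3 mg/L × 2.03 L = 148.799 mg = 0.149 g
xylose: 26.6 g/L × 2.03 L = 53.998 g
dipotassium phosphate: 11.4 g/L × 2.03 L = 23.142 g

malt extract 21.721 g; disodium phosphate 19.326 g; gellan gum 22.736 g; ferric ammonium citrate 0.149 g; xylose 53.998 g; dipotassium phosphate 23.142 g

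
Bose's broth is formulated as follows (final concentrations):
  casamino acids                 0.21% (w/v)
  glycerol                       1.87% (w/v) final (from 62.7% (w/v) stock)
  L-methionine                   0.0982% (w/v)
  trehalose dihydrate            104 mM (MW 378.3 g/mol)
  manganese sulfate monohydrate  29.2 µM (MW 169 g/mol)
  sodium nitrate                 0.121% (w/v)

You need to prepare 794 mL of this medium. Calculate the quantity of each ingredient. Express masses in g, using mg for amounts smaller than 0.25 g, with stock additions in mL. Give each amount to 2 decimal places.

Scale factor relative to 1 L: 0.794.
casamino acids: 0.21% w/v = 2.1 g/L → 2.1 × 0.794 L = 1.67 g
glycerol: dilute stock: 1.87% ÷ 62.7% × 794 mL = 23.68 mL
L-methionine: 0.0982 g per 100 mL × 794 mL ÷ 100 = 0.78 g
trehalose dihydrate: 104 mmol/L × 378.3 g/mol × 0.794 L ÷ 1000 = 31.24 g
manganese sulfate monohydrate: 29.2 µmol/L × 169 g/mol × 0.794 L ÷ 1000 = 3.92 mg
sodium nitrate: 0.121 g per 100 mL × 794 mL ÷ 100 = 0.96 g

casamino acids 1.67 g; glycerol 23.68 mL; L-methionine 0.78 g; trehalose dihydrate 31.24 g; manganese sulfate monohydrate 3.92 mg; sodium nitrate 0.96 g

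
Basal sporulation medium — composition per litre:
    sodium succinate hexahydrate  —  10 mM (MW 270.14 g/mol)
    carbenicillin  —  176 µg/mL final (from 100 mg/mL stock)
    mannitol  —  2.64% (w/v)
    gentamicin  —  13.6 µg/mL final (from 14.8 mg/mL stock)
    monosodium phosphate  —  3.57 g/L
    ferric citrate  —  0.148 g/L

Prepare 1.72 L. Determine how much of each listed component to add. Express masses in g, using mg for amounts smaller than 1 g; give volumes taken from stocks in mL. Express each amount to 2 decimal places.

sodium succinate hexahydrate 4.65 g; carbenicillin 3.03 mL; mannitol 45.41 g; gentamicin 1.58 mL; monosodium phosphate 6.14 g; ferric citrate 254.56 mg

Scale factor relative to 1 L: 1.72.
sodium succinate hexahydrate: 10 mmol/L × 270.14 g/mol × 1.72 L ÷ 1000 = 4.65 g
carbenicillin: C1V1 = C2V2 → 176 µg/mL × 1720 mL ÷ 100000 µg/mL = 3.03 mL
mannitol: 2.64% w/v = 26.4 g/L → 26.4 × 1.72 L = 45.41 g
gentamicin: V = C2·V2/C1 = 13.6 µg/mL × 1720 mL ÷ 14800 µg/mL = 1.58 mL
monosodium phosphate: 3.57 g/L × 1.72 L = 6.14 g
ferric citrate: 0.148 g/L × 1.72 L = 0.25456 g = 254.56 mg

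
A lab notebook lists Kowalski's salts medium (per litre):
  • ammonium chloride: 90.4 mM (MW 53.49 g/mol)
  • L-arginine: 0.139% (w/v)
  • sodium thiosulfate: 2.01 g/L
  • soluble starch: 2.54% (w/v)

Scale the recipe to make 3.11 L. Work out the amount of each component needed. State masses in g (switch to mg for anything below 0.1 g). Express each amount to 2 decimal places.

Scale factor relative to 1 L: 3.11.
ammonium chloride: 90.4 mmol/L × 53.49 g/mol × 3.11 L ÷ 1000 = 15.04 g
L-arginine: 0.139 g per 100 mL × 3110 mL ÷ 100 = 4.32 g
sodium thiosulfate: 2.01 g/L × 3.11 L = 6.25 g
soluble starch: 2.54% w/v = 25.4 g/L → 25.4 × 3.11 L = 78.99 g

ammonium chloride 15.04 g; L-arginine 4.32 g; sodium thiosulfate 6.25 g; soluble starch 78.99 g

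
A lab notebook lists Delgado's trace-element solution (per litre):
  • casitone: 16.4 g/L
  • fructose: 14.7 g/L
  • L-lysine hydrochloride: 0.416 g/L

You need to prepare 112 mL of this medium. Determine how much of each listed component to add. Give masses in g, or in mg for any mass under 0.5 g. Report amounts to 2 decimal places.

Working volume: 112 mL = 0.112 L.
casitone: 16.4 g/L × 0.112 L = 1.84 g
fructose: 14.7 g/L × 0.112 L = 1.65 g
L-lysine hydrochloride: 0.416 g/L × 0.112 L = 0.046592 g = 46.59 mg

casitone 1.84 g; fructose 1.65 g; L-lysine hydrochloride 46.59 mg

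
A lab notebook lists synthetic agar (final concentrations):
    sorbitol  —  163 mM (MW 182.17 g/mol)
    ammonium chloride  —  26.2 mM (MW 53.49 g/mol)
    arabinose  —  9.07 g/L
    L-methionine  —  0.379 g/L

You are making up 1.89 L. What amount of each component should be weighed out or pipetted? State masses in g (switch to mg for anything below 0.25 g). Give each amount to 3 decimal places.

Working volume: 1.89 L.
sorbitol: 163 mmol/L × 182.17 g/mol × 1.89 L ÷ 1000 = 56.121 g
ammonium chloride: 26.2 mmol/L × 53.49 g/mol × 1.89 L ÷ 1000 = 2.649 g
arabinose: 9.07 g/L × 1.89 L = 17.142 g
L-methionine: 0.379 g/L × 1.89 L = 0.716 g

sorbitol 56.121 g; ammonium chloride 2.649 g; arabinose 17.142 g; L-methionine 0.716 g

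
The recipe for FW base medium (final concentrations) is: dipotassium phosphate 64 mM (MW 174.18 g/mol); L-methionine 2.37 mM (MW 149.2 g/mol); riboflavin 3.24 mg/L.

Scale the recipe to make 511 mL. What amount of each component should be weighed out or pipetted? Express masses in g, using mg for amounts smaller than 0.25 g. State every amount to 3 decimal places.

dipotassium phosphate 5.696 g; L-methionine 180.692 mg; riboflavin 1.656 mg

Working volume: 511 mL = 0.511 L.
dipotassium phosphate: 64 mmol/L × 174.18 g/mol × 0.511 L ÷ 1000 = 5.696 g
L-methionine: 2.37 mmol/L × 149.2 mg/mmol × 0.511 L = 180.692 mg
riboflavin: 3.24 mg/L × 0.511 L = 1.656 mg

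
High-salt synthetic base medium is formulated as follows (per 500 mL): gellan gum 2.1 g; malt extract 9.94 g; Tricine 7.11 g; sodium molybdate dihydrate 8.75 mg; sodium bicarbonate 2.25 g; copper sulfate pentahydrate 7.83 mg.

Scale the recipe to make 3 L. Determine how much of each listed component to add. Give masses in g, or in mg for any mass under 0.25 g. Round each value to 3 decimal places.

Ratio of target to recipe volume: 3000 / 500 = 6.
gellan gum: 2.1 g × (3000 mL / 500 mL) = 12.600 g
malt extract: 9.94 g × (3000 mL / 500 mL) = 59.640 g
Tricine: 7.11 g × (3000 mL / 500 mL) = 42.660 g
sodium molybdate dihydrate: 8.75 mg × (3000 mL / 500 mL) = 52.500 mg
sodium bicarbonate: 2.25 g × (3000 mL / 500 mL) = 13.500 g
copper sulfate pentahydrate: 7.83 mg × (3000 mL / 500 mL) = 46.980 mg

gellan gum 12.600 g; malt extract 59.640 g; Tricine 42.660 g; sodium molybdate dihydrate 52.500 mg; sodium bicarbonate 13.500 g; copper sulfate pentahydrate 46.980 mg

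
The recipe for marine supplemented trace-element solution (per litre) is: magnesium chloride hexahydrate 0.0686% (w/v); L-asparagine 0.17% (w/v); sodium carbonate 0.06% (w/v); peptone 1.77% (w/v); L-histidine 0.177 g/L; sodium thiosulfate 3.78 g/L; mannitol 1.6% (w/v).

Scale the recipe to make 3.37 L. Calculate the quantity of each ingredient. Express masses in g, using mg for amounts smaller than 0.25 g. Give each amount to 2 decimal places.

magnesium chloride hexahydrate 2.31 g; L-asparagine 5.73 g; sodium carbonate 2.02 g; peptone 59.65 g; L-histidine 0.60 g; sodium thiosulfate 12.74 g; mannitol 53.92 g

Scale factor relative to 1 L: 3.37.
magnesium chloride hexahydrate: 0.0686 g per 100 mL × 3370 mL ÷ 100 = 2.31 g
L-asparagine: 0.17 g per 100 mL × 3370 mL ÷ 100 = 5.73 g
sodium carbonate: 0.06 g per 100 mL × 3370 mL ÷ 100 = 2.02 g
peptone: 1.77% w/v = 17.7 g/L → 17.7 × 3.37 L = 59.65 g
L-histidine: 0.177 g/L × 3.37 L = 0.60 g
sodium thiosulfate: 3.78 g/L × 3.37 L = 12.74 g
mannitol: 1.6% w/v = 16 g/L → 16 × 3.37 L = 53.92 g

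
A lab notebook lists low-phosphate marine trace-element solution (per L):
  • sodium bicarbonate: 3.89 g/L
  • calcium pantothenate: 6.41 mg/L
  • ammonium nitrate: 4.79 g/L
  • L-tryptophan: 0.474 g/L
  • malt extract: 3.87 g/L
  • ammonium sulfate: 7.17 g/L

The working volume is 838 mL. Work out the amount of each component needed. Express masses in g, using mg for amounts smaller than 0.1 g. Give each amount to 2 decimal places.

Working volume: 838 mL = 0.838 L.
sodium bicarbonate: 3.89 g/L × 0.838 L = 3.26 g
calcium pantothenate: 6.41 mg/L × 0.838 L = 5.37 mg
ammonium nitrate: 4.79 g/L × 0.838 L = 4.01 g
L-tryptophan: 0.474 g/L × 0.838 L = 0.40 g
malt extract: 3.87 g/L × 0.838 L = 3.24 g
ammonium sulfate: 7.17 g/L × 0.838 L = 6.01 g

sodium bicarbonate 3.26 g; calcium pantothenate 5.37 mg; ammonium nitrate 4.01 g; L-tryptophan 0.40 g; malt extract 3.24 g; ammonium sulfate 6.01 g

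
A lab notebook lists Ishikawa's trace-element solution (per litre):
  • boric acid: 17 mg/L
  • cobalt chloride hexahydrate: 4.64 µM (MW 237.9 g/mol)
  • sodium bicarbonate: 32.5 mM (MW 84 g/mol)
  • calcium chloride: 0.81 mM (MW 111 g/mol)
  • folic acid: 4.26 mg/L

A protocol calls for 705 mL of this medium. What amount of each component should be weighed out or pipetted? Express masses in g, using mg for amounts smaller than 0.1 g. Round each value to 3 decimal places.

boric acid 11.985 mg; cobalt chloride hexahydrate 0.778 mg; sodium bicarbonate 1.925 g; calcium chloride 63.387 mg; folic acid 3.003 mg

Target volume = 705 mL = 0.705 L.
boric acid: 17 mg/L × 0.705 L = 11.985 mg
cobalt chloride hexahydrate: 4.64 µmol/L × 237.9 g/mol × 0.705 L ÷ 1000 = 0.778 mg
sodium bicarbonate: 32.5 mmol/L × 84 g/mol × 0.705 L ÷ 1000 = 1.925 g
calcium chloride: 0.81 mmol/L × 111 mg/mmol × 0.705 L = 63.387 mg
folic acid: 4.26 mg/L × 0.705 L = 3.003 mg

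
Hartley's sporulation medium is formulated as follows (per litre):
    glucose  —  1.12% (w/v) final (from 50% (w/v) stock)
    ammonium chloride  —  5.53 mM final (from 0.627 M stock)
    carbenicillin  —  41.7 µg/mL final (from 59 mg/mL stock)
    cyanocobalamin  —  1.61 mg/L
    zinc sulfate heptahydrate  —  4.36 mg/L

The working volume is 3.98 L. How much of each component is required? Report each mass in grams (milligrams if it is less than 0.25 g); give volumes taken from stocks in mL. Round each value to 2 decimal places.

glucose 89.15 mL; ammonium chloride 35.10 mL; carbenicillin 2.81 mL; cyanocobalamin 6.41 mg; zinc sulfate heptahydrate 17.35 mg

Scale factor relative to 1 L: 3.98.
glucose: C1V1 = C2V2 → 1.12% ÷ 50% × 3980 mL = 89.15 mL
ammonium chloride: dilute stock: 5.53 mM × 3980 mL ÷ 627 mM = 35.10 mL
carbenicillin: V = C2·V2/C1 = 41.7 µg/mL × 3980 mL ÷ 59000 µg/mL = 2.81 mL
cyanocobalamin: 1.61 mg/L × 3.98 L = 6.41 mg
zinc sulfate heptahydrate: 4.36 mg/L × 3.98 L = 17.35 mg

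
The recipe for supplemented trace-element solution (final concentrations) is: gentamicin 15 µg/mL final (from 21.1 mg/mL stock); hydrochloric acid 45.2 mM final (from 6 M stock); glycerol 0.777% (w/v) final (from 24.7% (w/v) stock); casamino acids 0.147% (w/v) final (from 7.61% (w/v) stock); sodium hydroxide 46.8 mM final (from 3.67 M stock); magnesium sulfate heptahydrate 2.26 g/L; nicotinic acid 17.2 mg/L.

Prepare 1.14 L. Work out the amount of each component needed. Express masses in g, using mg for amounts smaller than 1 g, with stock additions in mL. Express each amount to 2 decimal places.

Working volume: 1.14 L.
gentamicin: V = C2·V2/C1 = 15 µg/mL × 1140 mL ÷ 21100 µg/mL = 0.81 mL
hydrochloric acid: dilute stock: 45.2 mM × 1140 mL ÷ 6000 mM = 8.59 mL
glycerol: C1V1 = C2V2 → 0.777% ÷ 24.7% × 1140 mL = 35.86 mL
casamino acids: C1V1 = C2V2 → 0.147% ÷ 7.61% × 1140 mL = 22.02 mL
sodium hydroxide: C1V1 = C2V2 → 46.8 mM × 1140 mL ÷ 3670 mM = 14.54 mL
magnesium sulfate heptahydrate: 2.26 g/L × 1.14 L = 2.58 g
nicotinic acid: 17.2 mg/L × 1.14 L = 19.61 mg

gentamicin 0.81 mL; hydrochloric acid 8.59 mL; glycerol 35.86 mL; casamino acids 22.02 mL; sodium hydroxide 14.54 mL; magnesium sulfate heptahydrate 2.58 g; nicotinic acid 19.61 mg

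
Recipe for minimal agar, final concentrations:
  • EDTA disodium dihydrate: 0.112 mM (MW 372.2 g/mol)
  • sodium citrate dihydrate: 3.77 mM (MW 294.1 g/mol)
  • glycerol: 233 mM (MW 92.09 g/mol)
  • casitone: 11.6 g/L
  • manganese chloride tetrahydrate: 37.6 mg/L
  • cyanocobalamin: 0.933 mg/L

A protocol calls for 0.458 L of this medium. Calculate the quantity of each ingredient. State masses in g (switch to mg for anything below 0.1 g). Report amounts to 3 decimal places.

EDTA disodium dihydrate 19.092 mg; sodium citrate dihydrate 0.508 g; glycerol 9.827 g; casitone 5.313 g; manganese chloride tetrahydrate 17.221 mg; cyanocobalamin 0.427 mg

Working volume: 0.458 L.
EDTA disodium dihydrate: 0.112 mmol/L × 372.2 mg/mmol × 0.458 L = 19.092 mg
sodium citrate dihydrate: 3.77 mmol/L × 294.1 g/mol × 0.458 L ÷ 1000 = 0.508 g
glycerol: 233 mmol/L × 92.09 g/mol × 0.458 L ÷ 1000 = 9.827 g
casitone: 11.6 g/L × 0.458 L = 5.313 g
manganese chloride tetrahydrate: 37.6 mg/L × 0.458 L = 17.221 mg
cyanocobalamin: 0.933 mg/L × 0.458 L = 0.427 mg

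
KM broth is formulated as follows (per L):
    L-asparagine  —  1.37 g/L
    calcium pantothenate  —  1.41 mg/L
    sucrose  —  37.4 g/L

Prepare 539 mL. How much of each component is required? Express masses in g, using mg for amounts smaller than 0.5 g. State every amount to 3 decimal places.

L-asparagine 0.738 g; calcium pantothenate 0.760 mg; sucrose 20.159 g

Scale factor relative to 1 L: 0.539.
L-asparagine: 1.37 g/L × 0.539 L = 0.738 g
calcium pantothenate: 1.41 mg/L × 0.539 L = 0.760 mg
sucrose: 37.4 g/L × 0.539 L = 20.159 g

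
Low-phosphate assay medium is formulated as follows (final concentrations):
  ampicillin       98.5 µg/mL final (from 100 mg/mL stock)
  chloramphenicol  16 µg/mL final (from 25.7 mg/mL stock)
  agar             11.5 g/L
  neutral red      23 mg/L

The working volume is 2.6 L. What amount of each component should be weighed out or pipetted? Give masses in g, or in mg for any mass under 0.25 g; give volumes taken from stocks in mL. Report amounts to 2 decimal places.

Working volume: 2.6 L.
ampicillin: V = C2·V2/C1 = 98.5 µg/mL × 2600 mL ÷ 100000 µg/mL = 2.56 mL
chloramphenicol: C1V1 = C2V2 → 16 µg/mL × 2600 mL ÷ 25700 µg/mL = 1.62 mL
agar: 11.5 g/L × 2.6 L = 29.90 g
neutral red: 23 mg/L × 2.6 L = 59.80 mg

ampicillin 2.56 mL; chloramphenicol 1.62 mL; agar 29.90 g; neutral red 59.80 mg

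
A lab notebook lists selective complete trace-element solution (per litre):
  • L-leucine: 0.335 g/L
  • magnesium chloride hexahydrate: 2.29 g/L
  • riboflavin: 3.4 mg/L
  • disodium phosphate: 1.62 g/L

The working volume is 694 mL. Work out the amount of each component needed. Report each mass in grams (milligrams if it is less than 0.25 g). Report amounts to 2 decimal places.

L-leucine 232.49 mg; magnesium chloride hexahydrate 1.59 g; riboflavin 2.36 mg; disodium phosphate 1.12 g

Scale factor relative to 1 L: 0.694.
L-leucine: 0.335 g/L × 0.694 L = 0.23249 g = 232.49 mg
magnesium chloride hexahydrate: 2.29 g/L × 0.694 L = 1.59 g
riboflavin: 3.4 mg/L × 0.694 L = 2.36 mg
disodium phosphate: 1.62 g/L × 0.694 L = 1.12 g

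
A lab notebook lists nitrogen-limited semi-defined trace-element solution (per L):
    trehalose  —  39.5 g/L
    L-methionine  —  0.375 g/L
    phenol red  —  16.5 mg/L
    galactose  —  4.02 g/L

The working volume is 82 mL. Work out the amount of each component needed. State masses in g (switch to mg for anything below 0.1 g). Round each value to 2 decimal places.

trehalose 3.24 g; L-methionine 30.75 mg; phenol red 1.35 mg; galactose 0.33 g

Scale factor relative to 1 L: 0.082.
trehalose: 39.5 g/L × 0.082 L = 3.24 g
L-methionine: 0.375 g/L × 0.082 L = 0.03075 g = 30.75 mg
phenol red: 16.5 mg/L × 0.082 L = 1.35 mg
galactose: 4.02 g/L × 0.082 L = 0.33 g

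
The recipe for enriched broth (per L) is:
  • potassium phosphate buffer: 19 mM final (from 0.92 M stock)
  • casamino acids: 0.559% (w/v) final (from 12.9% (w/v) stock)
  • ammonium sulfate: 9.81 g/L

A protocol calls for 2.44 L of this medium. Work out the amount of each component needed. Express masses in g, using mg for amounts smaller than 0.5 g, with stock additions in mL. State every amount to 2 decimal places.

potassium phosphate buffer 50.39 mL; casamino acids 105.73 mL; ammonium sulfate 23.94 g

Scale factor relative to 1 L: 2.44.
potassium phosphate buffer: V = C2·V2/C1 = 19 mM × 2440 mL ÷ 920 mM = 50.39 mL
casamino acids: V = C2·V2/C1 = 0.559% ÷ 12.9% × 2440 mL = 105.73 mL
ammonium sulfate: 9.81 g/L × 2.44 L = 23.94 g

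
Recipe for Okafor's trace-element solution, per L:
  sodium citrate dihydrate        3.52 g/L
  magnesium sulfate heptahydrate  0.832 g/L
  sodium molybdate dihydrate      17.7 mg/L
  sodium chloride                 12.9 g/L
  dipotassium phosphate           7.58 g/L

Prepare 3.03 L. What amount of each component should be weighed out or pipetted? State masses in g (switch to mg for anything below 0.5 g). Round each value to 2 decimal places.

sodium citrate dihydrate 10.67 g; magnesium sulfate heptahydrate 2.52 g; sodium molybdate dihydrate 53.63 mg; sodium chloride 39.09 g; dipotassium phosphate 22.97 g

Working volume: 3.03 L.
sodium citrate dihydrate: 3.52 g/L × 3.03 L = 10.67 g
magnesium sulfate heptahydrate: 0.832 g/L × 3.03 L = 2.52 g
sodium molybdate dihydrate: 17.7 mg/L × 3.03 L = 53.63 mg
sodium chloride: 12.9 g/L × 3.03 L = 39.09 g
dipotassium phosphate: 7.58 g/L × 3.03 L = 22.97 g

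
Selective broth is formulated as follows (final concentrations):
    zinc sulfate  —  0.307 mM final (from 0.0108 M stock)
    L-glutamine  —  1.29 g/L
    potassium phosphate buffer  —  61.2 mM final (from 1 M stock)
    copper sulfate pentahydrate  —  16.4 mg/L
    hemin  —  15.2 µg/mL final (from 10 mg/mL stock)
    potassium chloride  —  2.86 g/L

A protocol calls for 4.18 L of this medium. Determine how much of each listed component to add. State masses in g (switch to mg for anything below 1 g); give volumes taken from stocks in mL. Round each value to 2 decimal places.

Working volume: 4.18 L.
zinc sulfate: C1V1 = C2V2 → 0.307 mM × 4180 mL ÷ 10.8 mM = 118.82 mL
L-glutamine: 1.29 g/L × 4.18 L = 5.39 g
potassium phosphate buffer: C1V1 = C2V2 → 61.2 mM × 4180 mL ÷ 1000 mM = 255.82 mL
copper sulfate pentahydrate: 16.4 mg/L × 4.18 L = 68.55 mg
hemin: C1V1 = C2V2 → 15.2 µg/mL × 4180 mL ÷ 10000 µg/mL = 6.35 mL
potassium chloride: 2.86 g/L × 4.18 L = 11.95 g

zinc sulfate 118.82 mL; L-glutamine 5.39 g; potassium phosphate buffer 255.82 mL; copper sulfate pentahydrate 68.55 mg; hemin 6.35 mL; potassium chloride 11.95 g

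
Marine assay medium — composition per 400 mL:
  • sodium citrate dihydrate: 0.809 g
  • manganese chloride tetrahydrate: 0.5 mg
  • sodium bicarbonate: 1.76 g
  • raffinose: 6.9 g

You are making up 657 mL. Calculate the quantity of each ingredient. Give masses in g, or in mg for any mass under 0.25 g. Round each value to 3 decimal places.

Ratio of target to recipe volume: 657 / 400 = 1.6425.
sodium citrate dihydrate: 0.809 g × (657 mL / 400 mL) = 1.329 g
manganese chloride tetrahydrate: 0.5 mg × (657 mL / 400 mL) = 0.821 mg
sodium bicarbonate: 1.76 g × (657 mL / 400 mL) = 2.891 g
raffinose: 6.9 g × (657 mL / 400 mL) = 11.333 g

sodium citrate dihydrate 1.329 g; manganese chloride tetrahydrate 0.821 mg; sodium bicarbonate 2.891 g; raffinose 11.333 g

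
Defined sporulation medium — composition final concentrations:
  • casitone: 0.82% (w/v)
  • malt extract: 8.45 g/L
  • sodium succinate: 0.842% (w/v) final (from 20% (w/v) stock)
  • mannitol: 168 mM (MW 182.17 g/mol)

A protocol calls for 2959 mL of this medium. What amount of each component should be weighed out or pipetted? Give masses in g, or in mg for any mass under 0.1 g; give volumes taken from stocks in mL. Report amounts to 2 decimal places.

casitone 24.26 g; malt extract 25.00 g; sodium succinate 124.57 mL; mannitol 90.56 g

Target volume = 2959 mL = 2.959 L.
casitone: 0.82 g per 100 mL × 2959 mL ÷ 100 = 24.26 g
malt extract: 8.45 g/L × 2.959 L = 25.00 g
sodium succinate: V = C2·V2/C1 = 0.842% ÷ 20% × 2959 mL = 124.57 mL
mannitol: 168 mmol/L × 182.17 g/mol × 2.959 L ÷ 1000 = 90.56 g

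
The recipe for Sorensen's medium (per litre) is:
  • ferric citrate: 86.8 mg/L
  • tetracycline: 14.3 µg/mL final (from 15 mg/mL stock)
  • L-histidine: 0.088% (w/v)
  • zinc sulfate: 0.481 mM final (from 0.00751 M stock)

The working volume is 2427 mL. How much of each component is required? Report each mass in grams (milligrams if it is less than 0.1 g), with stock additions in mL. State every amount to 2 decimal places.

ferric citrate 0.21 g; tetracycline 2.31 mL; L-histidine 2.14 g; zinc sulfate 155.44 mL

Target volume = 2427 mL = 2.427 L.
ferric citrate: 86.8 mg/L × 2.427 L = 210.664 mg = 0.21 g
tetracycline: C1V1 = C2V2 → 14.3 µg/mL × 2427 mL ÷ 15000 µg/mL = 2.31 mL
L-histidine: 0.088% w/v = 0.88 g/L → 0.88 × 2.427 L = 2.14 g
zinc sulfate: dilute stock: 0.481 mM × 2427 mL ÷ 7.51 mM = 155.44 mL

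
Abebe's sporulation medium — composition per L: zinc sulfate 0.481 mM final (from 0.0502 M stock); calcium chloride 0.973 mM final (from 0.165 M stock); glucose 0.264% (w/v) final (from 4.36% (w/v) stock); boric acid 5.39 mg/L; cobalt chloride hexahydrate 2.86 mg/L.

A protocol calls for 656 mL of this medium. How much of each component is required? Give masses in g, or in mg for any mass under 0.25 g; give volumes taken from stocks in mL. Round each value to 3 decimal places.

zinc sulfate 6.286 mL; calcium chloride 3.868 mL; glucose 39.721 mL; boric acid 3.536 mg; cobalt chloride hexahydrate 1.876 mg

Target volume = 656 mL = 0.656 L.
zinc sulfate: C1V1 = C2V2 → 0.481 mM × 656 mL ÷ 50.2 mM = 6.286 mL
calcium chloride: V = C2·V2/C1 = 0.973 mM × 656 mL ÷ 165 mM = 3.868 mL
glucose: V = C2·V2/C1 = 0.264% ÷ 4.36% × 656 mL = 39.721 mL
boric acid: 5.39 mg/L × 0.656 L = 3.536 mg
cobalt chloride hexahydrate: 2.86 mg/L × 0.656 L = 1.876 mg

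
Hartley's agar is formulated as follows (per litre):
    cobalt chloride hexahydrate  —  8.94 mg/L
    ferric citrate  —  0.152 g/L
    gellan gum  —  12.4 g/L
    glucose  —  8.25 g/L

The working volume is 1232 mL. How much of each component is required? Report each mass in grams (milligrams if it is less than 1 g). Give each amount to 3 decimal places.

Scale factor relative to 1 L: 1.232.
cobalt chloride hexahydrate: 8.94 mg/L × 1.232 L = 11.014 mg
ferric citrate: 0.152 g/L × 1.232 L = 0.187264 g = 187.264 mg
gellan gum: 12.4 g/L × 1.232 L = 15.277 g
glucose: 8.25 g/L × 1.232 L = 10.164 g

cobalt chloride hexahydrate 11.014 mg; ferric citrate 187.264 mg; gellan gum 15.277 g; glucose 10.164 g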